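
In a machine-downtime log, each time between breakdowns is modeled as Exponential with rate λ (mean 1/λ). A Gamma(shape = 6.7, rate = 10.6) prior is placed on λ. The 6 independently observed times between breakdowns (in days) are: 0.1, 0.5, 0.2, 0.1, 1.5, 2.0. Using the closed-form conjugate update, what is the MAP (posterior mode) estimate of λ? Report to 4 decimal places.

0.7800

With a Gamma(shape α, rate β) prior on the exponential rate λ, the posterior after n observations with total T = Σxᵢ is Gamma(α+n, β+T).
Sum of observations T = 4.4 days; n = 6.
Posterior: Gamma(6.7+6, 10.6+4.4) = Gamma(12.7, 15.0).
Mode = (α−1)/β = 0.7800.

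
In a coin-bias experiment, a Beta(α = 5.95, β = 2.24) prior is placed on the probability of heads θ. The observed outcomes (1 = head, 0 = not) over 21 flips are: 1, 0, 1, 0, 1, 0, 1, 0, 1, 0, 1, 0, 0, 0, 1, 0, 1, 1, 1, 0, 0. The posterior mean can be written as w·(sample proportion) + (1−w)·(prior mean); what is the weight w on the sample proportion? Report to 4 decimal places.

0.7194

The Beta prior is conjugate to a Binomial/Bernoulli likelihood; the update adds successes to α and failures to β.
Posterior mean = (α₀+k)/(α₀+β₀+n) = [n/(α₀+β₀+n)]·(k/n) + [(α₀+β₀)/(α₀+β₀+n)]·α₀/(α₀+β₀), so only n and the prior enter the weight.
The weight on the data is w = n/(α₀+β₀+n) = 21/(5.95+2.24+21) = 21/29.19 = 0.7194.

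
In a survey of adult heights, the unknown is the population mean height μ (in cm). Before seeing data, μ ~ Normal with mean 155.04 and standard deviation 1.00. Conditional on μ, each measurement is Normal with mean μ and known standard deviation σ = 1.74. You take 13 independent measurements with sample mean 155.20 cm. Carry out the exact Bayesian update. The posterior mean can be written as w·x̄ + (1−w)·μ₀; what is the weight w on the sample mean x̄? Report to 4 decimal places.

For Normal data with known variance σ², a Normal(μ₀, σ₀²) prior on μ is conjugate. Posterior precision = 1/σ₀² + n/σ²; posterior mean is the precision-weighted average of μ₀ and x̄.
σ₀² = 1.00² = 1, σ² = 1.74² = 3.0276. Prior precision 1/σ₀² = 1/1; data precision n/σ² = 13/3.0276.
w = (n/σ²)/(1/σ₀² + n/σ²) = n·σ₀²/(σ² + n·σ₀²) = 13·1/(3.0276 + 13·1) = 13/16.0276 = 0.8111.

0.8111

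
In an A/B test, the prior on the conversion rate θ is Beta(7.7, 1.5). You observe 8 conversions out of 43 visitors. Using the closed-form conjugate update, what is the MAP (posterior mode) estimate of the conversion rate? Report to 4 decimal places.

0.2928

The Beta prior is conjugate to a Binomial/Bernoulli likelihood; the update adds successes to α and failures to β.
Posterior: Beta(α+k, β+n−k) = Beta(7.7+8, 1.5+35) = Beta(15.7, 36.5).
Mode of Beta(a,b) for a,b>1 is (a−1)/(a+b−2) = 14.7/50.2 = 0.2928.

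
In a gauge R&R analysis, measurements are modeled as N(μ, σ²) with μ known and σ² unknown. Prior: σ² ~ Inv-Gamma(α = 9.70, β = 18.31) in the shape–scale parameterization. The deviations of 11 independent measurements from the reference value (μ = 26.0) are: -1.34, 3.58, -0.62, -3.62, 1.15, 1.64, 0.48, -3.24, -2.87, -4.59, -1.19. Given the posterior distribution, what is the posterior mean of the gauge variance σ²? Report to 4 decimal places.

With known mean μ and an Inverse-Gamma(α, β) prior on σ², the Normal likelihood is conjugate: posterior is Inv-Gamma(α + n/2, β + Σ(xᵢ−μ)²/2).
Σ(xᵢ−μ)² = (-1.34)² + (3.58)² + (-0.62)² + (-3.62)² + (1.15)² + (1.64)² + (0.48)² + (-3.24)² + (-2.87)² + (-4.59)² + (-1.19)² = 73.5620.
Posterior: Inv-Gamma(9.70 + 11/2, 18.31 + 73.5620/2) = Inv-Gamma(15.20, 55.09100).
E[σ²|data] = β/(α−1) = 55.09100/14.20 = 3.8796.

3.8796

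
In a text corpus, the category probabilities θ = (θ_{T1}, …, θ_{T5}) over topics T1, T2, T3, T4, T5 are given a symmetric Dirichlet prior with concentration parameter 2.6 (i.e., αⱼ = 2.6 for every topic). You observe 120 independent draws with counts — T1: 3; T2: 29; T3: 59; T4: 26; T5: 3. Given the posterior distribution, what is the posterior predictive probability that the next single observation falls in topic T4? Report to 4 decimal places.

The Dirichlet prior is conjugate to the Multinomial likelihood: each posterior αⱼ = prior αⱼ + observed count nⱼ.
Posterior concentration: (5.6, 31.6, 61.6, 28.6, 5.6), total = 133.0.
P(next = T4 | data) = α_{T4}/Σα = 0.2150.

0.2150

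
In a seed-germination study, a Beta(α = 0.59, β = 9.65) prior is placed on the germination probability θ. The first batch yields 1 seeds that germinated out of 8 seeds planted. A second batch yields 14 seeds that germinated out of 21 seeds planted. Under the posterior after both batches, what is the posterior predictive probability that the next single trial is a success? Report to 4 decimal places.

The Beta prior is conjugate to a Binomial/Bernoulli likelihood; the update adds successes to α and failures to β.
After batch 1: Beta(0.59+1, 9.65+7) = Beta(1.59, 16.65).
After batch 2: Beta(1.59+14, 16.65+7) = Beta(15.59, 23.65).
For a single future Bernoulli trial, P(success | data) = α/(α+β) = 0.3973.

0.3973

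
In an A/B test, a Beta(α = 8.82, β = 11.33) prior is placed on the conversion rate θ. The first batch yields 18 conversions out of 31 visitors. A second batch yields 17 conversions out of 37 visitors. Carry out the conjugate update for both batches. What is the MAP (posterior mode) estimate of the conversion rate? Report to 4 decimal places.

The Beta prior is conjugate to a Binomial/Bernoulli likelihood; the update adds successes to α and failures to β.
After batch 1: Beta(8.82+18, 11.33+13) = Beta(26.82, 24.33).
After batch 2: Beta(26.82+17, 24.33+20) = Beta(43.82, 44.33).
Mode of Beta(a,b) for a,b>1 is (a−1)/(a+b−2) = 42.82/86.15 = 0.4970.

0.4970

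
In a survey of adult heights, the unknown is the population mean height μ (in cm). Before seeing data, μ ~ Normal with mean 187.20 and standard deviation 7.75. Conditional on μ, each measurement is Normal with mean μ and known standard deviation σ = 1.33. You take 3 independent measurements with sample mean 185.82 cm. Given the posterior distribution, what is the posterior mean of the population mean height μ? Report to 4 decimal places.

For Normal data with known variance σ², a Normal(μ₀, σ₀²) prior on μ is conjugate. Posterior precision = 1/σ₀² + n/σ²; posterior mean is the precision-weighted average of μ₀ and x̄.
n·x̄ = 3·185.82 = 557.46.
σ₀² = 7.75² = 60.0625, σ² = 1.33² = 1.7689; σ² + n·σ₀² = 1.7689 + 3·60.0625 = 181.9564.
Posterior mean = (μ₀/σ₀² + n·x̄/σ²)/(1/σ₀² + n/σ²) = (σ²·μ₀ + σ₀²·n·x̄)/(σ² + n·σ₀²) = (1.7689·187.20 + 60.0625·557.46)/181.9564 = 33813.57933/181.9564 = 185.8334.

185.8334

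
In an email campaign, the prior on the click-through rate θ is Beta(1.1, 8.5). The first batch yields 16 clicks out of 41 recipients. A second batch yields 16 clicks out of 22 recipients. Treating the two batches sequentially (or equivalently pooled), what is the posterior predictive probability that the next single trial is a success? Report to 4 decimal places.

The Beta prior is conjugate to a Binomial/Bernoulli likelihood; the update adds successes to α and failures to β.
After batch 1: Beta(1.1+16, 8.5+25) = Beta(17.1, 33.5).
After batch 2: Beta(17.1+16, 33.5+6) = Beta(33.1, 39.5).
For a single future Bernoulli trial, P(success | data) = α/(α+β) = 0.4559.

0.4559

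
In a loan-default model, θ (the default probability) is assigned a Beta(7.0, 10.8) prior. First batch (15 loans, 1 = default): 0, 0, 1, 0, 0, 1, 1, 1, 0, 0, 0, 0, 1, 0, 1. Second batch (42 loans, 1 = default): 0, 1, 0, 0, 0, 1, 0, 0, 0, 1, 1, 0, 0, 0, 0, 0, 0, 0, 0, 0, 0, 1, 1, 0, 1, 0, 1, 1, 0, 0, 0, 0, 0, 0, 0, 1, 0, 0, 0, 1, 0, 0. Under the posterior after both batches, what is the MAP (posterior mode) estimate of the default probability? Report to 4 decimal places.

0.3159

The Beta prior is conjugate to a Binomial/Bernoulli likelihood; the update adds successes to α and failures to β.
After batch 1: Beta(7.0+6, 10.8+9) = Beta(13.0, 19.8).
After batch 2: Beta(13.0+11, 19.8+31) = Beta(24.0, 50.8).
Mode of Beta(a,b) for a,b>1 is (a−1)/(a+b−2) = 23.0/72.8 = 0.3159.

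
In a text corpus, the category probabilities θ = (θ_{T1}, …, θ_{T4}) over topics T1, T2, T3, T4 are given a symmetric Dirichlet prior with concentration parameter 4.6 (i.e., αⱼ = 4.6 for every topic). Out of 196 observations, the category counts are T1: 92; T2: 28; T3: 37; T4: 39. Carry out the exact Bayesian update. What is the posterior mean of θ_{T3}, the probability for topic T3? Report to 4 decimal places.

The Dirichlet prior is conjugate to the Multinomial likelihood: each posterior αⱼ = prior αⱼ + observed count nⱼ.
Posterior concentration: (96.6, 32.6, 41.6, 43.6), total = 214.4.
E[θ_{T3}|data] = α_{T3}/Σα = 41.6/214.4 = 0.1940.

0.1940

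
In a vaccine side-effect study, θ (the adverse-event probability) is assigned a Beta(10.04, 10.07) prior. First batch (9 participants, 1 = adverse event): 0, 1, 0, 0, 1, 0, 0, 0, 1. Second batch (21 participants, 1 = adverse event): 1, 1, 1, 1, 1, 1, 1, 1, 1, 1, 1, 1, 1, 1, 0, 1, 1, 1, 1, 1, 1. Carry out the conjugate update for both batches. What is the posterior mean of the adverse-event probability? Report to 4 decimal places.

The Beta prior is conjugate to a Binomial/Bernoulli likelihood; the update adds successes to α and failures to β.
After batch 1: Beta(10.04+3, 10.07+6) = Beta(13.04, 16.07).
After batch 2: Beta(13.04+20, 16.07+1) = Beta(33.04, 17.07).
Posterior mean = α/(α+β) = 33.04/50.11 = 0.6593.

0.6593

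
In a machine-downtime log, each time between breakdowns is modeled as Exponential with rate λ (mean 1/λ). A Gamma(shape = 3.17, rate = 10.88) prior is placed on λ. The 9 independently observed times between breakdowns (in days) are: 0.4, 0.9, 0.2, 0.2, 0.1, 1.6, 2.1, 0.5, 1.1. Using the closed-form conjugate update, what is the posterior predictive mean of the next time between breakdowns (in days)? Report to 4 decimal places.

With a Gamma(shape α, rate β) prior on the exponential rate λ, the posterior after n observations with total T = Σxᵢ is Gamma(α+n, β+T).
Sum of observations T = 7.1 days; n = 9.
Posterior: Gamma(3.17+9, 10.88+7.1) = Gamma(12.17, 17.98).
The predictive distribution for the next observation is Lomax; its mean is β/(α−1) = 17.98/11.17 = 1.6097.

1.6097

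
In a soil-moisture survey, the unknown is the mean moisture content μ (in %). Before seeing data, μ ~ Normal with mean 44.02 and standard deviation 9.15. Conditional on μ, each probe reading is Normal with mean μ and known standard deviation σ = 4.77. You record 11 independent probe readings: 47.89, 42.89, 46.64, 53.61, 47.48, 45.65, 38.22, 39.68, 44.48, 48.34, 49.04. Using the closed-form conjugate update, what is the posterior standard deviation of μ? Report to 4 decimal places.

1.4208

For Normal data with known variance σ², a Normal(μ₀, σ₀²) prior on μ is conjugate. Posterior precision = 1/σ₀² + n/σ²; posterior mean is the precision-weighted average of μ₀ and x̄.
σ₀² = 9.15² = 83.7225, σ² = 4.77² = 22.7529; σ² + n·σ₀² = 22.7529 + 11·83.7225 = 943.7004.
Posterior precision = 1/σ₀² + n/σ² = 1/83.7225 + 11/22.7529 = (σ² + n·σ₀²)/(σ₀²σ²) = 943.7004/(83.7225·22.7529); posterior variance σₙ² = σ₀²σ²/(σ² + n·σ₀²) = 83.7225·22.7529/943.7004 = 2.018575.
Posterior SD = √σₙ² = √(83.7225·22.7529/943.7004) = 1.4208.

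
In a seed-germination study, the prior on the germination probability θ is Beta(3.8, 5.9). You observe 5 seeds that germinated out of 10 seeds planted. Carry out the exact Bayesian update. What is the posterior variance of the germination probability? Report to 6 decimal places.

The Beta prior is conjugate to a Binomial/Bernoulli likelihood; the update adds successes to α and failures to β.
Posterior: Beta(α+k, β+n−k) = Beta(3.8+5, 5.9+5) = Beta(8.8, 10.9).
Var = αβ/((α+β)²(α+β+1)) = 8.8·10.9/(19.7²·20.7) = 0.011940.

0.011940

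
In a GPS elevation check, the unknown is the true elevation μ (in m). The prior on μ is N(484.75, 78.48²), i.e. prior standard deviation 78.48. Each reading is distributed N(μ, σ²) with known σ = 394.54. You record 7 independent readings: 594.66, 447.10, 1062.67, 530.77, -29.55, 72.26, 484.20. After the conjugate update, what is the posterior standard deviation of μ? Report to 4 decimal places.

69.4494

For Normal data with known variance σ², a Normal(μ₀, σ₀²) prior on μ is conjugate. Posterior precision = 1/σ₀² + n/σ²; posterior mean is the precision-weighted average of μ₀ and x̄.
σ₀² = 78.48² = 6159.1104, σ² = 394.54² = 155661.8116; σ² + n·σ₀² = 155661.8116 + 7·6159.1104 = 198775.5844.
Posterior precision = 1/σ₀² + n/σ² = 1/6159.1104 + 7/155661.8116 = (σ² + n·σ₀²)/(σ₀²σ²) = 198775.5844/(6159.1104·155661.8116); posterior variance σₙ² = σ₀²σ²/(σ² + n·σ₀²) = 6159.1104·155661.8116/198775.5844 = 4823.219540.
Posterior SD = √σₙ² = √(6159.1104·155661.8116/198775.5844) = 69.4494.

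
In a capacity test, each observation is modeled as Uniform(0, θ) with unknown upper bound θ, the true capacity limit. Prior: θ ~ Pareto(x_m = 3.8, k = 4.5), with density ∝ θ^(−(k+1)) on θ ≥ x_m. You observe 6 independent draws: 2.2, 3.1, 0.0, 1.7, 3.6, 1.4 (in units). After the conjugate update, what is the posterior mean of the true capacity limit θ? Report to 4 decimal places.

4.2000

A Pareto(scale x_m, shape k) prior on the upper bound θ of Uniform(0, θ) is conjugate: posterior is Pareto(max(x_m, max xᵢ), k + n).
Sample maximum = 3.6; prior scale x_m = 3.8 → posterior scale = max = 3.8.
Posterior shape = 4.5 + 6 = 10.5.
E[θ|data] = k·x_m/(k−1) = 10.5·3.8/9.5 = 4.2000.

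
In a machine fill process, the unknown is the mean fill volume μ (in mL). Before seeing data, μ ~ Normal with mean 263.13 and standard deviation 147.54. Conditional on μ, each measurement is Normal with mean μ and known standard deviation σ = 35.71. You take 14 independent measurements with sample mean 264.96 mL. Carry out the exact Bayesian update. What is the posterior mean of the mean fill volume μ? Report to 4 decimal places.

264.9524

For Normal data with known variance σ², a Normal(μ₀, σ₀²) prior on μ is conjugate. Posterior precision = 1/σ₀² + n/σ²; posterior mean is the precision-weighted average of μ₀ and x̄.
n·x̄ = 14·264.96 = 3709.44.
σ₀² = 147.54² = 21768.0516, σ² = 35.71² = 1275.2041; σ² + n·σ₀² = 1275.2041 + 14·21768.0516 = 306027.9265.
Posterior mean = (μ₀/σ₀² + n·x̄/σ²)/(1/σ₀² + n/σ²) = (σ²·μ₀ + σ₀²·n·x̄)/(σ² + n·σ₀²) = (1275.2041·263.13 + 21768.0516·3709.44)/306027.9265 = 81082825.781937/306027.9265 = 264.9524.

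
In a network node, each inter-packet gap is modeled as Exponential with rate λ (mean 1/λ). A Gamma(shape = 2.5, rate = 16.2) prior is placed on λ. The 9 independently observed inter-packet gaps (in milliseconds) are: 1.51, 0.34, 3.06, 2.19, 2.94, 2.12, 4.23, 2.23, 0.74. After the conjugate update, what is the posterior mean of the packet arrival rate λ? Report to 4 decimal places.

With a Gamma(shape α, rate β) prior on the exponential rate λ, the posterior after n observations with total T = Σxᵢ is Gamma(α+n, β+T).
Sum of observations T = 19.36 milliseconds; n = 9.
Posterior: Gamma(2.5+9, 16.2+19.36) = Gamma(11.5, 35.56).
Posterior mean of λ = α/β = 11.5/35.56 = 0.3234.

0.3234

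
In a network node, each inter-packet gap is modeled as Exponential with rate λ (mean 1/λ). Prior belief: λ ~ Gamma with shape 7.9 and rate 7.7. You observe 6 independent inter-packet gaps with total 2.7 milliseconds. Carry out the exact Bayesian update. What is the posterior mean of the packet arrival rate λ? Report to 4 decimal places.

With a Gamma(shape α, rate β) prior on the exponential rate λ, the posterior after n observations with total T = Σxᵢ is Gamma(α+n, β+T).
Posterior: Gamma(7.9+6, 7.7+2.7) = Gamma(13.9, 10.4).
Posterior mean of λ = α/β = 13.9/10.4 = 1.3365.

1.3365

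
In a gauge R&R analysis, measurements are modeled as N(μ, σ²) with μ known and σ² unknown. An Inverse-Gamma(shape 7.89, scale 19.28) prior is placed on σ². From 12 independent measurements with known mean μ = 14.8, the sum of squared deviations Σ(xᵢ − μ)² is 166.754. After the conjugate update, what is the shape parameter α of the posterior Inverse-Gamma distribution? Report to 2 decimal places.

With known mean μ and an Inverse-Gamma(α, β) prior on σ², the Normal likelihood is conjugate: posterior is Inv-Gamma(α + n/2, β + Σ(xᵢ−μ)²/2).
Posterior: Inv-Gamma(7.89 + 12/2, 19.28 + 166.754/2) = Inv-Gamma(13.89, 102.6570).
Posterior α = 13.89.

13.89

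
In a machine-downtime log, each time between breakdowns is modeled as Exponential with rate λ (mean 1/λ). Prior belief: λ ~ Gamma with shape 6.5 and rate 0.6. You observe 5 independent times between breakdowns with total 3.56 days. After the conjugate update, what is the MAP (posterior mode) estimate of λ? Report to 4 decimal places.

With a Gamma(shape α, rate β) prior on the exponential rate λ, the posterior after n observations with total T = Σxᵢ is Gamma(α+n, β+T).
Posterior: Gamma(6.5+5, 0.6+3.56) = Gamma(11.5, 4.16).
Mode = (α−1)/β = 2.5240.

2.5240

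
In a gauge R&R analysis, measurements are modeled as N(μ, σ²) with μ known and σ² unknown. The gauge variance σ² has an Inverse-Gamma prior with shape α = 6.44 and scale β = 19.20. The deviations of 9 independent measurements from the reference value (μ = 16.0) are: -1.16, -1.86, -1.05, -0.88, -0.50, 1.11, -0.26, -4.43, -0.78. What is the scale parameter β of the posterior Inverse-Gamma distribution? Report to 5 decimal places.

With known mean μ and an Inverse-Gamma(α, β) prior on σ², the Normal likelihood is conjugate: posterior is Inv-Gamma(α + n/2, β + Σ(xᵢ−μ)²/2).
Σ(xᵢ−μ)² = (-1.16)² + (-1.86)² + (-1.05)² + (-0.88)² + (-0.50)² + (1.11)² + (-0.26)² + (-4.43)² + (-0.78)² = 28.4651.
Posterior: Inv-Gamma(6.44 + 9/2, 19.20 + 28.4651/2) = Inv-Gamma(10.94, 33.43255).
Posterior β = 33.43255.

33.43255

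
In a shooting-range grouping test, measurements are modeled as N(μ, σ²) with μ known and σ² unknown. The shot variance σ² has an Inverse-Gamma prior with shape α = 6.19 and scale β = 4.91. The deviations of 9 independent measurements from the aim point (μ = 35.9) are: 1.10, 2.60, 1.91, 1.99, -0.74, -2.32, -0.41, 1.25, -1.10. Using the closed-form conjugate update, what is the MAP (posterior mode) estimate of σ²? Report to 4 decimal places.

With known mean μ and an Inverse-Gamma(α, β) prior on σ², the Normal likelihood is conjugate: posterior is Inv-Gamma(α + n/2, β + Σ(xᵢ−μ)²/2).
Σ(xᵢ−μ)² = (1.10)² + (2.60)² + (1.91)² + (1.99)² + (-0.74)² + (-2.32)² + (-0.41)² + (1.25)² + (-1.10)² = 24.4488.
Posterior: Inv-Gamma(6.19 + 9/2, 4.91 + 24.4488/2) = Inv-Gamma(10.69, 17.13440).
Mode = β/(α+1) = 17.13440/11.69 = 1.4657.

1.4657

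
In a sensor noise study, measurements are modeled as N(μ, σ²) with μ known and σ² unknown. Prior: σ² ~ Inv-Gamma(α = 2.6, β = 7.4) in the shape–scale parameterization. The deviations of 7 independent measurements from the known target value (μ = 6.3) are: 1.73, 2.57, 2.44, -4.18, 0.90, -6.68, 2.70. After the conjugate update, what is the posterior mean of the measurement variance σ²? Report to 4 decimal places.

9.8575

With known mean μ and an Inverse-Gamma(α, β) prior on σ², the Normal likelihood is conjugate: posterior is Inv-Gamma(α + n/2, β + Σ(xᵢ−μ)²/2).
Σ(xᵢ−μ)² = (1.73)² + (2.57)² + (2.44)² + (-4.18)² + (0.90)² + (-6.68)² + (2.70)² = 85.7462.
Posterior: Inv-Gamma(2.6 + 7/2, 7.4 + 85.7462/2) = Inv-Gamma(6.10, 50.27310).
E[σ²|data] = β/(α−1) = 50.27310/5.10 = 9.8575.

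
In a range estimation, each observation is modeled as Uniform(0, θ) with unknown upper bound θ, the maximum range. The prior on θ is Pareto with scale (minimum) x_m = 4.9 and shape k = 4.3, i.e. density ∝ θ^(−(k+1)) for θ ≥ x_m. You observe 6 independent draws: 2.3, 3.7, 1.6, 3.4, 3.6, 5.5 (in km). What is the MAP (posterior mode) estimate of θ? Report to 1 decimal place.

5.5

A Pareto(scale x_m, shape k) prior on the upper bound θ of Uniform(0, θ) is conjugate: posterior is Pareto(max(x_m, max xᵢ), k + n).
Sample maximum = 5.5; prior scale x_m = 4.9 → posterior scale = max = 5.5.
Posterior shape = 4.3 + 6 = 10.3.
The Pareto density is decreasing on [x_m, ∞), so the mode is x_m = 5.5.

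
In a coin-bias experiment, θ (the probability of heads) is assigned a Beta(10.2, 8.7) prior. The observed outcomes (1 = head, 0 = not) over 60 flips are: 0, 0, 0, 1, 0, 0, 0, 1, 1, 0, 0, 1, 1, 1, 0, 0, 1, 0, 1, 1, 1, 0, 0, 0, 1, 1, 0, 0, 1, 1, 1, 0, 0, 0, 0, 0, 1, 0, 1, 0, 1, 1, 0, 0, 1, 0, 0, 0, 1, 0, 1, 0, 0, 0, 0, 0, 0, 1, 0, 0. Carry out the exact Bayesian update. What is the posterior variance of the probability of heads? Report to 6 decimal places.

0.003050

The Beta prior is conjugate to a Binomial/Bernoulli likelihood; the update adds successes to α and failures to β.
Posterior: Beta(α+k, β+n−k) = Beta(10.2+23, 8.7+37) = Beta(33.2, 45.7).
Var = αβ/((α+β)²(α+β+1)) = 33.2·45.7/(78.9²·79.9) = 0.003050.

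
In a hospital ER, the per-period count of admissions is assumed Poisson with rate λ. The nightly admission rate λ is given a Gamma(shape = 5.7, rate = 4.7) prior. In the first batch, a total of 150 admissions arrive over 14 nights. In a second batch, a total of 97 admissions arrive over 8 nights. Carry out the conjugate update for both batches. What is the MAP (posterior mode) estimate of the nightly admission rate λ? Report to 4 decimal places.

With a Gamma(shape α, rate β) prior, the Poisson likelihood is conjugate: the posterior is Gamma(α + ΣXᵢ, β + n).
After batch 1: Gamma(α+S, β+n) = Gamma(5.7+150, 4.7+14) = Gamma(155.7, 18.7).
After batch 2: Gamma(α+S, β+n) = Gamma(155.7+97, 18.7+8) = Gamma(252.7, 26.7).
Mode of Gamma(α,β) for α≥1 is (α−1)/β = 251.7/26.7 = 9.4270.

9.4270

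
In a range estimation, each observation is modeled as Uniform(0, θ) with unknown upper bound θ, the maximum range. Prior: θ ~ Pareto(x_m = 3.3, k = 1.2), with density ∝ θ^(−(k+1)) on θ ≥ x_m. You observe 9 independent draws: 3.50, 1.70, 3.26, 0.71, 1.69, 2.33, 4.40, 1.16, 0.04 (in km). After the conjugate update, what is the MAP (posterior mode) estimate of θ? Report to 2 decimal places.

4.40

A Pareto(scale x_m, shape k) prior on the upper bound θ of Uniform(0, θ) is conjugate: posterior is Pareto(max(x_m, max xᵢ), k + n).
Sample maximum = 4.40; prior scale x_m = 3.3 → posterior scale = max = 4.40.
Posterior shape = 1.2 + 9 = 10.2.
The Pareto density is decreasing on [x_m, ∞), so the mode is x_m = 4.40.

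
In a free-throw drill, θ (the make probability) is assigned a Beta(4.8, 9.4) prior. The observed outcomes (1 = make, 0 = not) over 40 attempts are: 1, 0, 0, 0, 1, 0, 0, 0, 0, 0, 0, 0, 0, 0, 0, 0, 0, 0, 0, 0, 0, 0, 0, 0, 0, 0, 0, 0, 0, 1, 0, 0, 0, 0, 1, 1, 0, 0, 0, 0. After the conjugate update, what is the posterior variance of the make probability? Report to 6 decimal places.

The Beta prior is conjugate to a Binomial/Bernoulli likelihood; the update adds successes to α and failures to β.
Posterior: Beta(α+k, β+n−k) = Beta(4.8+5, 9.4+35) = Beta(9.8, 44.4).
Var = αβ/((α+β)²(α+β+1)) = 9.8·44.4/(54.2²·55.2) = 0.002683.

0.002683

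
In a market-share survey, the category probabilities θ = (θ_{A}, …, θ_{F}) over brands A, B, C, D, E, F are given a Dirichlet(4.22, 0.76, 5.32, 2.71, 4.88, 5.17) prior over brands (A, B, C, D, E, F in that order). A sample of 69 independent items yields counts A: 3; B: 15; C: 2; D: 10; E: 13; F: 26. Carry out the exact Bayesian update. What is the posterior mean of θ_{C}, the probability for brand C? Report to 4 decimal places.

0.0795

The Dirichlet prior is conjugate to the Multinomial likelihood: each posterior αⱼ = prior αⱼ + observed count nⱼ.
Posterior concentration: (7.22, 15.76, 7.32, 12.71, 17.88, 31.17), total = 92.06.
E[θ_{C}|data] = α_{C}/Σα = 7.32/92.06 = 0.0795.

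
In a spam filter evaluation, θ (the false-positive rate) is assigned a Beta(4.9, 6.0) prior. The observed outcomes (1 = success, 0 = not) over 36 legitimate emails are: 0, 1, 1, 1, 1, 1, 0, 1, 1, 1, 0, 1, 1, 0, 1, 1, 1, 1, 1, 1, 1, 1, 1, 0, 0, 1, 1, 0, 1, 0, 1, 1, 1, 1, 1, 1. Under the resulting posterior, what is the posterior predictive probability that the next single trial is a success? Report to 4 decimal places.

The Beta prior is conjugate to a Binomial/Bernoulli likelihood; the update adds successes to α and failures to β.
Posterior: Beta(α+k, β+n−k) = Beta(4.9+28, 6.0+8) = Beta(32.9, 14.0).
For a single future Bernoulli trial, P(success | data) = α/(α+β) = 0.7015.

0.7015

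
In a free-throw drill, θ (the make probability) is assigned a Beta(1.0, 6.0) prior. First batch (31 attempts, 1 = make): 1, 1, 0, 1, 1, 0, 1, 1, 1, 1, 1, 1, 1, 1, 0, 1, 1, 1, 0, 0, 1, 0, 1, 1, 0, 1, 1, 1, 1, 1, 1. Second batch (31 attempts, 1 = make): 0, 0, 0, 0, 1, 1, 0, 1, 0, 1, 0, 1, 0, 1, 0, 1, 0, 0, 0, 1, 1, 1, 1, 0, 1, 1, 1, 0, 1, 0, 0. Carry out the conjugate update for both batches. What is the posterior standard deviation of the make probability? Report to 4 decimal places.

The Beta prior is conjugate to a Binomial/Bernoulli likelihood; the update adds successes to α and failures to β.
After batch 1: Beta(1.0+24, 6.0+7) = Beta(25.0, 13.0).
After batch 2: Beta(25.0+15, 13.0+16) = Beta(40.0, 29.0).
Var = αβ/((α+β)²(α+β+1)) = 40.0·29.0/(69.0²·70.0) = 0.00348066; SD = √0.00348066 = 0.0590.

0.0590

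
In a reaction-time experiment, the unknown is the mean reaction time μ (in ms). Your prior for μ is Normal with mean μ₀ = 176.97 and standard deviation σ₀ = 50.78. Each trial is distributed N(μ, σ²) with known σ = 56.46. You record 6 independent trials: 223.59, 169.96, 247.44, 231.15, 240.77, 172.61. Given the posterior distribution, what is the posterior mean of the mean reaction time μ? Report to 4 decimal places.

For Normal data with known variance σ², a Normal(μ₀, σ₀²) prior on μ is conjugate. Posterior precision = 1/σ₀² + n/σ²; posterior mean is the precision-weighted average of μ₀ and x̄.
Σxᵢ = 223.59 + 169.96 + 247.44 + 231.15 + 240.77 + 172.61 = 1285.52, so n·x̄ = 1285.52.
σ₀² = 50.78² = 2578.6084, σ² = 56.46² = 3187.7316; σ² + n·σ₀² = 3187.7316 + 6·2578.6084 = 18659.382.
Posterior mean = (μ₀/σ₀² + n·x̄/σ²)/(1/σ₀² + n/σ²) = (σ²·μ₀ + σ₀²·n·x̄)/(σ² + n·σ₀²) = (3187.7316·176.97 + 2578.6084·1285.52)/18659.382 = 3878985.53162/18659.382 = 207.8839.

207.8839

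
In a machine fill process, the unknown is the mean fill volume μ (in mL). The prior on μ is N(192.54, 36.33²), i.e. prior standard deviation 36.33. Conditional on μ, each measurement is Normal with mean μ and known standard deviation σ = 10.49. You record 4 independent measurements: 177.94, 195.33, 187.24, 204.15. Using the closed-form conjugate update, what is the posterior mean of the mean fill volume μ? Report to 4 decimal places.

191.1931

For Normal data with known variance σ², a Normal(μ₀, σ₀²) prior on μ is conjugate. Posterior precision = 1/σ₀² + n/σ²; posterior mean is the precision-weighted average of μ₀ and x̄.
Σxᵢ = 177.94 + 195.33 + 187.24 + 204.15 = 764.66, so n·x̄ = 764.66.
σ₀² = 36.33² = 1319.8689, σ² = 10.49² = 110.0401; σ² + n·σ₀² = 110.0401 + 4·1319.8689 = 5389.5157.
Posterior mean = (μ₀/σ₀² + n·x̄/σ²)/(1/σ₀² + n/σ²) = (σ²·μ₀ + σ₀²·n·x̄)/(σ² + n·σ₀²) = (110.0401·192.54 + 1319.8689·764.66)/5389.5157 = 1030438.073928/5389.5157 = 191.1931.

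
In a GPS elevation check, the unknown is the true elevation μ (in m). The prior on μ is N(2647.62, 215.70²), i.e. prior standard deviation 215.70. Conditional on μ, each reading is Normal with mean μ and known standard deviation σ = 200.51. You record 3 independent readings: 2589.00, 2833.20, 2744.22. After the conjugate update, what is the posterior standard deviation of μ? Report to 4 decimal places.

102.0025

For Normal data with known variance σ², a Normal(μ₀, σ₀²) prior on μ is conjugate. Posterior precision = 1/σ₀² + n/σ²; posterior mean is the precision-weighted average of μ₀ and x̄.
σ₀² = 215.70² = 46526.49, σ² = 200.51² = 40204.2601; σ² + n·σ₀² = 40204.2601 + 3·46526.49 = 179783.7301.
Posterior precision = 1/σ₀² + n/σ² = 1/46526.49 + 3/40204.2601 = (σ² + n·σ₀²)/(σ₀²σ²) = 179783.7301/(46526.49·40204.2601); posterior variance σₙ² = σ₀²σ²/(σ² + n·σ₀²) = 46526.49·40204.2601/179783.7301 = 10404.518276.
Posterior SD = √σₙ² = √(46526.49·40204.2601/179783.7301) = 102.0025.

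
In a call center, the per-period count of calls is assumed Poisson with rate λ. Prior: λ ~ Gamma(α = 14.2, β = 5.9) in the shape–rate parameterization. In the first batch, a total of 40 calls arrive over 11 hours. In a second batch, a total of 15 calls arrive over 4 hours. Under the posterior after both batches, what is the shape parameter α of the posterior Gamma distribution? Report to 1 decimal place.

69.2

With a Gamma(shape α, rate β) prior, the Poisson likelihood is conjugate: the posterior is Gamma(α + ΣXᵢ, β + n).
After batch 1: Gamma(α+S, β+n) = Gamma(14.2+40, 5.9+11) = Gamma(54.2, 16.9).
After batch 2: Gamma(α+S, β+n) = Gamma(54.2+15, 16.9+4) = Gamma(69.2, 20.9).
Posterior α = 69.2.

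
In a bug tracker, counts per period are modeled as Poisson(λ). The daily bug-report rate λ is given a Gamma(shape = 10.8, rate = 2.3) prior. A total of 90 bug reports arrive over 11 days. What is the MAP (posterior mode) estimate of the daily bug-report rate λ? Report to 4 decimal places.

With a Gamma(shape α, rate β) prior, the Poisson likelihood is conjugate: the posterior is Gamma(α + ΣXᵢ, β + n).
Posterior: Gamma(α+S, β+n) = Gamma(10.8+90, 2.3+11) = Gamma(100.8, 13.3).
Mode of Gamma(α,β) for α≥1 is (α−1)/β = 99.8/13.3 = 7.5038.

7.5038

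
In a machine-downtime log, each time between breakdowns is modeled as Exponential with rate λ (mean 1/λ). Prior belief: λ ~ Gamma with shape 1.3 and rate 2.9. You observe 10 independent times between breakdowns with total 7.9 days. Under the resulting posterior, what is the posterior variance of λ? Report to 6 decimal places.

0.096879

With a Gamma(shape α, rate β) prior on the exponential rate λ, the posterior after n observations with total T = Σxᵢ is Gamma(α+n, β+T).
Posterior: Gamma(1.3+10, 2.9+7.9) = Gamma(11.3, 10.8).
Var = α/β² = 0.096879.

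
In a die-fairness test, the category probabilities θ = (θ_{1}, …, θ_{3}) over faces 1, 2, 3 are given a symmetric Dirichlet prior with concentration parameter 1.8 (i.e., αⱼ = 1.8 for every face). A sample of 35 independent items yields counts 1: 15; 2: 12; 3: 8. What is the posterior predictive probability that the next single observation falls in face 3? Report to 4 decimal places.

The Dirichlet prior is conjugate to the Multinomial likelihood: each posterior αⱼ = prior αⱼ + observed count nⱼ.
Posterior concentration: (16.8, 13.8, 9.8), total = 40.4.
P(next = 3 | data) = α_{3}/Σα = 0.2426.

0.2426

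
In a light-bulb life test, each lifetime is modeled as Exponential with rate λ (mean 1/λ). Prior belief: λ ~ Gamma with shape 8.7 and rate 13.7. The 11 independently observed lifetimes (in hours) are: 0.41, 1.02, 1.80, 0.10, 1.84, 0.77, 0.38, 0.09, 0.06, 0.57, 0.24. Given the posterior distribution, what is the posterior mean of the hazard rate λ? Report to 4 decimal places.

With a Gamma(shape α, rate β) prior on the exponential rate λ, the posterior after n observations with total T = Σxᵢ is Gamma(α+n, β+T).
Sum of observations T = 7.28 hours; n = 11.
Posterior: Gamma(8.7+11, 13.7+7.28) = Gamma(19.7, 20.98).
Posterior mean of λ = α/β = 19.7/20.98 = 0.9390.

0.9390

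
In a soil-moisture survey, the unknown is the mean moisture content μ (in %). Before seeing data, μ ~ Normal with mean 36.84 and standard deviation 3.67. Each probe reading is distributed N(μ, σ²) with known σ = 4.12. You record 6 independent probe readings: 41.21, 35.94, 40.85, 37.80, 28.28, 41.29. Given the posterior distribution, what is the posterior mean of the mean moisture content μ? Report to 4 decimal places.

For Normal data with known variance σ², a Normal(μ₀, σ₀²) prior on μ is conjugate. Posterior precision = 1/σ₀² + n/σ²; posterior mean is the precision-weighted average of μ₀ and x̄.
Σxᵢ = 41.21 + 35.94 + 40.85 + 37.80 + 28.28 + 41.29 = 225.37, so n·x̄ = 225.37.
σ₀² = 3.67² = 13.4689, σ² = 4.12² = 16.9744; σ² + n·σ₀² = 16.9744 + 6·13.4689 = 97.7878.
Posterior mean = (μ₀/σ₀² + n·x̄/σ²)/(1/σ₀² + n/σ²) = (σ²·μ₀ + σ₀²·n·x̄)/(σ² + n·σ₀²) = (16.9744·36.84 + 13.4689·225.37)/97.7878 = 3660.822889/97.7878 = 37.4364.

37.4364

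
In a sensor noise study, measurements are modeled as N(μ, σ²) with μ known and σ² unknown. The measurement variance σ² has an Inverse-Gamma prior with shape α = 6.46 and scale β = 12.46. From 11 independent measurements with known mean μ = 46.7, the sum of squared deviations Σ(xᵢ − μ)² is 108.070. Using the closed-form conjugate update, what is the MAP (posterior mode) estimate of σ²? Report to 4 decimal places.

5.1308

With known mean μ and an Inverse-Gamma(α, β) prior on σ², the Normal likelihood is conjugate: posterior is Inv-Gamma(α + n/2, β + Σ(xᵢ−μ)²/2).
Posterior: Inv-Gamma(6.46 + 11/2, 12.46 + 108.070/2) = Inv-Gamma(11.96, 66.4950).
Mode = β/(α+1) = 66.4950/12.96 = 5.1308.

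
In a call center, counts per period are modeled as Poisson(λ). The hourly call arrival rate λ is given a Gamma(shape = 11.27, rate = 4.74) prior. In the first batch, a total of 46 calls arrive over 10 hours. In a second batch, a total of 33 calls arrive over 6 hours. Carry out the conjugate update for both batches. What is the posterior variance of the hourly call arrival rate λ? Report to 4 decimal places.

With a Gamma(shape α, rate β) prior, the Poisson likelihood is conjugate: the posterior is Gamma(α + ΣXᵢ, β + n).
After batch 1: Gamma(α+S, β+n) = Gamma(11.27+46, 4.74+10) = Gamma(57.27, 14.74).
After batch 2: Gamma(α+S, β+n) = Gamma(57.27+33, 14.74+6) = Gamma(90.27, 20.74).
Var = α/β² = 90.27/20.74² = 0.2099.

0.2099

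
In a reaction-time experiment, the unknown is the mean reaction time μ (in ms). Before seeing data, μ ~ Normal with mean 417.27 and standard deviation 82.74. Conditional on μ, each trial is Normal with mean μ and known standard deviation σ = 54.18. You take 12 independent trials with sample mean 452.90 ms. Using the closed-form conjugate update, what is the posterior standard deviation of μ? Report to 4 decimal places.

15.3683

For Normal data with known variance σ², a Normal(μ₀, σ₀²) prior on μ is conjugate. Posterior precision = 1/σ₀² + n/σ²; posterior mean is the precision-weighted average of μ₀ and x̄.
σ₀² = 82.74² = 6845.9076, σ² = 54.18² = 2935.4724; σ² + n·σ₀² = 2935.4724 + 12·6845.9076 = 85086.3636.
Posterior precision = 1/σ₀² + n/σ² = 1/6845.9076 + 12/2935.4724 = (σ² + n·σ₀²)/(σ₀²σ²) = 85086.3636/(6845.9076·2935.4724); posterior variance σₙ² = σ₀²σ²/(σ² + n·σ₀²) = 6845.9076·2935.4724/85086.3636 = 236.183237.
Posterior SD = √σₙ² = √(6845.9076·2935.4724/85086.3636) = 15.3683.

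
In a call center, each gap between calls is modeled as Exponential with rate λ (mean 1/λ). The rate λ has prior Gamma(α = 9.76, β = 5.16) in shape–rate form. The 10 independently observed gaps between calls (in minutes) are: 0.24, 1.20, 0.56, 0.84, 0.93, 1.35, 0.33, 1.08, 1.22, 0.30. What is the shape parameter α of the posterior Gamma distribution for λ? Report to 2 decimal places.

With a Gamma(shape α, rate β) prior on the exponential rate λ, the posterior after n observations with total T = Σxᵢ is Gamma(α+n, β+T).
Sum of observations T = 8.05 minutes; n = 10.
Posterior: Gamma(9.76+10, 5.16+8.05) = Gamma(19.76, 13.21).
Posterior α = 19.76.

19.76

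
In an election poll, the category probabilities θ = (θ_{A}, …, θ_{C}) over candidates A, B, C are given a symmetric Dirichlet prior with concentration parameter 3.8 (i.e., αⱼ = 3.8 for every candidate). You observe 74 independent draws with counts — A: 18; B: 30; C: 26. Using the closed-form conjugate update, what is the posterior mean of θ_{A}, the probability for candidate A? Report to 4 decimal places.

0.2553

The Dirichlet prior is conjugate to the Multinomial likelihood: each posterior αⱼ = prior αⱼ + observed count nⱼ.
Posterior concentration: (21.8, 33.8, 29.8), total = 85.4.
E[θ_{A}|data] = α_{A}/Σα = 21.8/85.4 = 0.2553.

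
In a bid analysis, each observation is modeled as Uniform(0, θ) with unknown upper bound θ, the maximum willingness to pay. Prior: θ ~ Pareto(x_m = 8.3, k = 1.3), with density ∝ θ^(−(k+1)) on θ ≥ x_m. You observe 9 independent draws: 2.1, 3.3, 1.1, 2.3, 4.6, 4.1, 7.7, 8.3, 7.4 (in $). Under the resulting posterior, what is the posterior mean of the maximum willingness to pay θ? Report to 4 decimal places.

9.1925

A Pareto(scale x_m, shape k) prior on the upper bound θ of Uniform(0, θ) is conjugate: posterior is Pareto(max(x_m, max xᵢ), k + n).
Sample maximum = 8.3; prior scale x_m = 8.3 → posterior scale = max = 8.3.
Posterior shape = 1.3 + 9 = 10.3.
E[θ|data] = k·x_m/(k−1) = 10.3·8.3/9.3 = 9.1925.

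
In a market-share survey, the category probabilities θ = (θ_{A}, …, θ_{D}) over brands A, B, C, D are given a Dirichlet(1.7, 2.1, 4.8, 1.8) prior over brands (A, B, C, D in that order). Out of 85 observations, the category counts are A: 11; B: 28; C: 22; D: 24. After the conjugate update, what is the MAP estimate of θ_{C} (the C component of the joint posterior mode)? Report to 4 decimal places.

The Dirichlet prior is conjugate to the Multinomial likelihood: each posterior αⱼ = prior αⱼ + observed count nⱼ.
Posterior concentration: (12.7, 30.1, 26.8, 25.8), total = 95.4.
Joint mode component: (α_{C}−1)/(Σα−K) = 25.8/91.4 = 0.2823.

0.2823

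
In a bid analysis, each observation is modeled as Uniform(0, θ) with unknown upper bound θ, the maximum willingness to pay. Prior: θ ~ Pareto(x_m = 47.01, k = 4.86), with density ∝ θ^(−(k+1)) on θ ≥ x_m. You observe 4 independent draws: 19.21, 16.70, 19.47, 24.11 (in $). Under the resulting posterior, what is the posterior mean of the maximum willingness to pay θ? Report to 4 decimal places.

A Pareto(scale x_m, shape k) prior on the upper bound θ of Uniform(0, θ) is conjugate: posterior is Pareto(max(x_m, max xᵢ), k + n).
Sample maximum = 24.11; prior scale x_m = 47.01 → posterior scale = max = 47.01.
Posterior shape = 4.86 + 4 = 8.86.
E[θ|data] = k·x_m/(k−1) = 8.86·47.01/7.86 = 52.9909.

52.9909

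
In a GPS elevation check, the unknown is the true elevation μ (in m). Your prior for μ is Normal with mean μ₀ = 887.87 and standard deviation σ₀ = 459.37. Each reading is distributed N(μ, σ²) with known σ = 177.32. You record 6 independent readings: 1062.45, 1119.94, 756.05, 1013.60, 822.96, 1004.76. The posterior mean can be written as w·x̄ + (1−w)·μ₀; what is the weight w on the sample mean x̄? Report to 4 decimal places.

For Normal data with known variance σ², a Normal(μ₀, σ₀²) prior on μ is conjugate. Posterior precision = 1/σ₀² + n/σ²; posterior mean is the precision-weighted average of μ₀ and x̄.
σ₀² = 459.37² = 211020.7969, σ² = 177.32² = 31442.3824. Prior precision 1/σ₀² = 1/211020.7969; data precision n/σ² = 6/31442.3824.
w = (n/σ²)/(1/σ₀² + n/σ²) = n·σ₀²/(σ² + n·σ₀²) = 6·211020.7969/(31442.3824 + 6·211020.7969) = 1266124.7814/1297567.1638 = 0.9758.

0.9758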